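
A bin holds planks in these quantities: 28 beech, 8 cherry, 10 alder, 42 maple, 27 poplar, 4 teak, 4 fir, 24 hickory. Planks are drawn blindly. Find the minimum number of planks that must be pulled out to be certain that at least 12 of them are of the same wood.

Put each drawn plank into a box by wood. The largest draw with every box below 12 takes min(count, 11) from each wood; woods with fewer than 11 contribute all they have.
Σ min(cᵢ, 11) = 11 + 8 + 10 + 11 + 11 + 4 + 4 + 11 = 70.
Draw number 70 + 1 = 71 must push one box to 12.

71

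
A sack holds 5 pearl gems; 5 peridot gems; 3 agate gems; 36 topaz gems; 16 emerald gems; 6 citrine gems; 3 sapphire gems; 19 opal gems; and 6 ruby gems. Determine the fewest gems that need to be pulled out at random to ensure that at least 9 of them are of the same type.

An adversary could hand out at most 8 gems per type (6 types run out sooner): 5 + 5 + 3 + 8 + 8 + 6 + 3 + 8 + 6 = 52 gems and still no type has 9.
One more gem lands in a type already at 8, so 53 draws are enough and 52 are not.

53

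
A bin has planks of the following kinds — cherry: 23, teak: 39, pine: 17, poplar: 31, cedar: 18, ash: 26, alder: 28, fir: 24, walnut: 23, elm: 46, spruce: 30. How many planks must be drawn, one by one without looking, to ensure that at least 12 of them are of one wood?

By pigeonhole, the 11 woods are the holes; the planks drawn are the pigeons.
To avoid 12 of any one wood, the worst case takes at most 11 of each wood.
That gives 11 + 11 + 11 + 11 + 11 + 11 + 11 + 11 + 11 + 11 + 11 = 121 planks with no wood reaching 12.
The next plank forces some wood to 12, so 121 + 1 = 122.

122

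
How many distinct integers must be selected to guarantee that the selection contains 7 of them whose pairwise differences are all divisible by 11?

67

Integers whose pairwise differences are multiples of 11 are exactly those sharing a remainder mod 11. The 11 residue classes mod 11 are the pigeonholes.
With 66 integers one could put 6 in each residue class and have no class reach 7.
The 67th integer pushes some class to 7, so 11·6 + 1 = 67.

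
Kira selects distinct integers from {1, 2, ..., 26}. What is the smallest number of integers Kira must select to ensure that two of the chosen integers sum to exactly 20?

Group the elements by complementary pair {x, 20−x}: {1,19}, {2,18}, {3,17}, …, giving 9 two-element pairs, the single value 10 (it cannot pair with itself since the integers are distinct), and 7 integers whose partner 20−x falls outside [1,26].
Treating each of those 17 groups as a pigeonhole, one can pick one integer per group — 17 integers — with no two summing to 20.
The 18th integer lands in an occupied pair, forcing a sum of 20.

18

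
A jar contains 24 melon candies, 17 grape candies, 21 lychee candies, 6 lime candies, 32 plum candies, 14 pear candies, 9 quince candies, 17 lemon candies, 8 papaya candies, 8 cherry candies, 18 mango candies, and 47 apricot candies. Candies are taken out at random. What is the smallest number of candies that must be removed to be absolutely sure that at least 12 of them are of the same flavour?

Put each drawn candy into a box by flavour. The largest draw with every box below 12 takes min(count, 11) from each flavour; flavours with fewer than 11 contribute all they have.
Σ min(cᵢ, 11) = 11 + 11 + 11 + 6 + 11 + 11 + 9 + 11 + 8 + 8 + 11 + 11 = 119.
Draw number 119 + 1 = 120 must push one box to 12.

120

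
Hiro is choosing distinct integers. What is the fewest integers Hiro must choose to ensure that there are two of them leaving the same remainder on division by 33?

34

The 33 residue classes mod 33 are the pigeonholes.
With 33 integers one could put 1 in each residue class and have no class reach 2.
The 34th integer pushes some class to 2, so 33·1 + 1 = 34.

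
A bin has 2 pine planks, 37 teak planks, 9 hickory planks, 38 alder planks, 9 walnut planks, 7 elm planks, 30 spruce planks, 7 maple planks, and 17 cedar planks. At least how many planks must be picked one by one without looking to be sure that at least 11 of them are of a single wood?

75

By pigeonhole, the 9 woods are the holes; the planks drawn are the pigeons.
To avoid 11 of any one wood, the worst case takes at most 10 of each wood, or every plank of a wood that has fewer than 10.
That gives 2 + 10 + 9 + 10 + 9 + 7 + 10 + 7 + 10 = 74 planks with no wood reaching 11.
The next plank forces some wood to 11, so 74 + 1 = 75.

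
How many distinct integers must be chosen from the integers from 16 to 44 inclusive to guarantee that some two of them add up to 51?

Group the elements by complementary pair {x, 51−x}: {16,35}, {17,34}, {18,33}, …, giving 10 two-element pairs and 9 integers whose partner 51−x falls outside [16,44].
By the pigeonhole principle, treating each of those 19 groups as a pigeonhole, one can pick one integer per group — 19 integers — with no two summing to 51.
The 20th integer lands in an occupied pair, forcing a sum of 51.

20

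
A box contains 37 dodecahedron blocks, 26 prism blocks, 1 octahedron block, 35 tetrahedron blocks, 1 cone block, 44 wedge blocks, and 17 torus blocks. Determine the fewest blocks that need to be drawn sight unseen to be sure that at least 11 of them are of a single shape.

53

An adversary could hand out at most 10 blocks per shape (octahedron, cone run out sooner): 10 + 10 + 1 + 10 + 1 + 10 + 10 = 52 blocks and still no shape has 11.
By the pigeonhole principle, one more block lands in a shape already at 10, so 53 draws are enough and 52 are not.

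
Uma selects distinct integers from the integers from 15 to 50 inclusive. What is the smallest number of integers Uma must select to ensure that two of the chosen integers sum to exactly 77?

25

A set avoiding the sum 77 can contain at most one of each pair {x, 77−x}, plus the 12 elements whose complement lies outside the range.
The integers 15, …, 38 (24 of them) are such a set: any two sum to at least 15+16 = 31 and at most 37+38 = 75 < 77.
Any 25th integer completes one of the 12 pairs, so 25 choices force a sum of 77.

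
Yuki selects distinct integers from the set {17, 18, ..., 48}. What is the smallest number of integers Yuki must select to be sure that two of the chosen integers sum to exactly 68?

Group the elements by complementary pair {x, 68−x}: {20,48}, {21,47}, {22,46}, …, giving 14 two-element pairs, the single value 34 (it cannot pair with itself since the integers are distinct), and 3 integers whose partner 68−x falls outside [17,48].
Treating each of those 18 groups as a pigeonhole, one can pick one integer per group — 18 integers — with no two summing to 68.
The 19th integer lands in an occupied pair, forcing a sum of 68.

19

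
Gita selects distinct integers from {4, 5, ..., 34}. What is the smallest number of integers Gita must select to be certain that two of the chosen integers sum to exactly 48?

22

Two chosen integers sum to 48 exactly when both halves of some pair {x, 48−x} with 14 ≤ x ≤ 48−x ≤ 34 are chosen — 10 such pairs.
The remaining 11 elements (those with no distinct partner in range) can never complete a 48-sum, so the worst case takes all of them and one from each pair: 11 + 10 = 21.
By pigeonhole, the 22nd integer has to be the second member of some pair, so 21 + 1 = 22.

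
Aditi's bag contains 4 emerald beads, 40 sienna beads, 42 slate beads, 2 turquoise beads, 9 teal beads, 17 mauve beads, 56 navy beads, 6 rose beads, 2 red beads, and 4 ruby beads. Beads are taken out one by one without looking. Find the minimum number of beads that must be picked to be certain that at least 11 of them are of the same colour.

By pigeonhole, put each drawn bead into a box by colour. The largest draw with every box below 11 takes min(count, 10) from each colour; colours with fewer than 10 contribute all they have.
Σ min(cᵢ, 10) = 4 + 10 + 10 + 2 + 9 + 10 + 10 + 6 + 2 + 4 = 67.
Draw number 67 + 1 = 68 must push one box to 11.

68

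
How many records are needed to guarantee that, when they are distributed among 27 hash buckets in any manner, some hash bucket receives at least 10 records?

With 243 records one could put exactly 9 in each of the 27 hash buckets, and no hash bucket would reach 10.
Pigeonhole: one more record must land in a hash bucket that already has 9, giving it 10.
So 27 × 9 + 1 = 244 records are required.

244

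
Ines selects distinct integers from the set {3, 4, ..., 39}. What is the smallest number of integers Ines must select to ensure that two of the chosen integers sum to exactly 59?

28

Group the elements by complementary pair {x, 59−x}: {20,39}, {21,38}, {22,37}, …, giving 10 two-element pairs and 17 integers whose partner 59−x falls outside [3,39].
Treating each of those 27 groups as a pigeonhole, one can pick one integer per group — 27 integers — with no two summing to 59.
The 28th integer lands in an occupied pair, forcing a sum of 59.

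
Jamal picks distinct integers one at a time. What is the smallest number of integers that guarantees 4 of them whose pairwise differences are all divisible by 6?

Integers whose pairwise differences are multiples of 6 are exactly those sharing a remainder mod 6. Pigeonhole: the 6 residue classes mod 6 are the pigeonholes.
With 18 integers one could put 3 in each residue class and have no class reach 4.
The 19th integer pushes some class to 4, so 6·3 + 1 = 19.

19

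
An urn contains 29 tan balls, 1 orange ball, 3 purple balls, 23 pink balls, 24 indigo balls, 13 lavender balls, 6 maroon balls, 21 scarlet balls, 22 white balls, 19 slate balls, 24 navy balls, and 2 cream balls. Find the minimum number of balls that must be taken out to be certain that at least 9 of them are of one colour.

77

Pigeonhole: put each drawn ball into a box by colour. The largest draw with every box below 9 takes min(count, 8) from each colour; colours with fewer than 8 contribute all they have.
Σ min(cᵢ, 8) = 8 + 1 + 3 + 8 + 8 + 8 + 6 + 8 + 8 + 8 + 8 + 2 = 76.
Draw number 76 + 1 = 77 must push one box to 9.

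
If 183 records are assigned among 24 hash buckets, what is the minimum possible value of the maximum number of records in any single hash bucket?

8

By the pigeonhole principle, the 24 hash buckets are the holes and the 183 records are the pigeons.
If every hash bucket held at most 7 records, the total would be at most 24 × 7 = 168, which is less than 183.
So some hash bucket holds at least ⌈183/24⌉ = 8 records.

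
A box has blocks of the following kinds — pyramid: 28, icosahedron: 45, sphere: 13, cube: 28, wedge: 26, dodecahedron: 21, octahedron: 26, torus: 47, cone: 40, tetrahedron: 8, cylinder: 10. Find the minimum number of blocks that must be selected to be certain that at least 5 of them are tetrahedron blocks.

289

In the worst case for collecting tetrahedron blocks, every non-tetrahedron block comes out first.
There are 28 + 45 + 13 + 28 + 26 + 21 + 26 + 47 + 40 + 10 = 284 non-tetrahedron blocks altogether.
After those, each further block must be tetrahedron, so 284 + 5 = 289 draws guarantee 5 tetrahedron blocks.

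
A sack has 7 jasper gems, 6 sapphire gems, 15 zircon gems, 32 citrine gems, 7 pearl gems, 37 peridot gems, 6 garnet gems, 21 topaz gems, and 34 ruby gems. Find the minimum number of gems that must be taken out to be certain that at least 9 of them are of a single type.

67

By the pigeonhole principle, put each drawn gem into a box by type. The largest draw with every box below 9 takes min(count, 8) from each type; types with fewer than 8 contribute all they have.
Σ min(cᵢ, 8) = 7 + 6 + 8 + 8 + 7 + 8 + 6 + 8 + 8 = 66.
Draw number 66 + 1 = 67 must push one box to 9.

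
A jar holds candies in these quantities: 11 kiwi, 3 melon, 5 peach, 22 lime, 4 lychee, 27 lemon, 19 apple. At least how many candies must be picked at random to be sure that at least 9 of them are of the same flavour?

45

Put each drawn candy into a box by flavour. The largest draw with every box below 9 takes min(count, 8) from each flavour; flavours with fewer than 8 contribute all they have.
Σ min(cᵢ, 8) = 8 + 3 + 5 + 8 + 4 + 8 + 8 = 44.
Draw number 44 + 1 = 45 must push one box to 9.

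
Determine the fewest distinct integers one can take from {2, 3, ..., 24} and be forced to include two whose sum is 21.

Two chosen integers sum to 21 exactly when both halves of some pair {x, 21−x} with 2 ≤ x ≤ 21−x ≤ 19 are chosen — 9 such pairs.
The remaining 5 elements (those with no distinct partner in range) can never complete a 21-sum, so the worst case takes all of them and one from each pair: 5 + 9 = 14.
The 15th integer has to be the second member of some pair, so 14 + 1 = 15.

15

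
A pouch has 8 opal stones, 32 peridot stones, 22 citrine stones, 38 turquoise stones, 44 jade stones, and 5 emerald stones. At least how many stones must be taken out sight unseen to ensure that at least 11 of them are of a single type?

54

By pigeonhole, the 6 types are the holes; the stones drawn are the pigeons.
To avoid 11 of any one type, the worst case takes at most 10 of each type, or every stone of a type that has fewer than 10.
That gives 8 + 10 + 10 + 10 + 10 + 5 = 53 stones with no type reaching 11.
The next stone forces some type to 11, so 53 + 1 = 54.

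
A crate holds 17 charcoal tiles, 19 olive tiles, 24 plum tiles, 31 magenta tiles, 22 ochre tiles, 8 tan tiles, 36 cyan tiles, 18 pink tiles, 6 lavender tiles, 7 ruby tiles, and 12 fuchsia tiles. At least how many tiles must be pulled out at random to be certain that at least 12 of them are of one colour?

The 11 colours are the holes; the tiles drawn are the pigeons.
To avoid 12 of any one colour, the worst case takes at most 11 of each colour, or every tile of a colour that has fewer than 11.
That gives 11 + 11 + 11 + 11 + 11 + 8 + 11 + 11 + 6 + 7 + 11 = 109 tiles with no colour reaching 12.
The next tile forces some colour to 12, so 109 + 1 = 110.

110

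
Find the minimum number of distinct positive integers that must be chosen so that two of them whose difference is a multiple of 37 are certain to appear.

Integers whose pairwise differences are multiples of 37 are exactly those sharing a remainder mod 37. The 37 residue classes mod 37 are the pigeonholes.
With 37 integers one could put 1 in each residue class and have no class reach 2.
The 38th integer pushes some class to 2, so 37·1 + 1 = 38.

38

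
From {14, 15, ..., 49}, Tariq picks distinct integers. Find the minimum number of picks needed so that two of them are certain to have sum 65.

20

Group the elements by complementary pair {x, 65−x}: {16,49}, {17,48}, {18,47}, …, giving 17 two-element pairs and 2 integers whose partner 65−x falls outside [14,49].
By pigeonhole, treating each of those 19 groups as a pigeonhole, one can pick one integer per group — 19 integers — with no two summing to 65.
The 20th integer lands in an occupied pair, forcing a sum of 65.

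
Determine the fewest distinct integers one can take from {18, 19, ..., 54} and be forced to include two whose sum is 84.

26

Two chosen integers sum to 84 exactly when both halves of some pair {x, 84−x} with 30 ≤ x ≤ 84−x ≤ 54 are chosen — 12 such pairs.
The remaining 13 elements (those with no distinct partner in range) can never complete a 84-sum, so the worst case takes all of them and one from each pair: 13 + 12 = 25.
The 26th integer has to be the second member of some pair, so 25 + 1 = 26.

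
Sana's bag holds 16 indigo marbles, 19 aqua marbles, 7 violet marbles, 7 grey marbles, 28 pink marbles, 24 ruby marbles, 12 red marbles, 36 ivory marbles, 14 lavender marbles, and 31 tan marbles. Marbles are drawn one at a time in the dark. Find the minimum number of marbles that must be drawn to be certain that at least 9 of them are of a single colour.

An adversary could hand out at most 8 marbles per colour (violet, grey run out sooner): 8 + 8 + 7 + 7 + 8 + 8 + 8 + 8 + 8 + 8 = 78 marbles and still no colour has 9.
By the pigeonhole principle, one more marble lands in a colour already at 8, so 79 draws are enough and 78 are not.

79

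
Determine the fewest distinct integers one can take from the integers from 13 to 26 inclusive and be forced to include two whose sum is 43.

10

Two chosen integers sum to 43 exactly when both halves of some pair {x, 43−x} with 17 ≤ x ≤ 43−x ≤ 26 are chosen — 5 such pairs.
The remaining 4 elements (those with no distinct partner in range) can never complete a 43-sum, so the worst case takes all of them and one from each pair: 4 + 5 = 9.
The 10th integer has to be the second member of some pair, so 9 + 1 = 10.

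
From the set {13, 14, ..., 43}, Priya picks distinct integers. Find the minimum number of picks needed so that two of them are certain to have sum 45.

Two chosen integers sum to 45 exactly when both halves of some pair {x, 45−x} with 13 ≤ x ≤ 45−x ≤ 32 are chosen — 10 such pairs.
The remaining 11 elements (those with no distinct partner in range) can never complete a 45-sum, so the worst case takes all of them and one from each pair: 11 + 10 = 21.
By pigeonhole, the 22nd integer has to be the second member of some pair, so 21 + 1 = 22.

22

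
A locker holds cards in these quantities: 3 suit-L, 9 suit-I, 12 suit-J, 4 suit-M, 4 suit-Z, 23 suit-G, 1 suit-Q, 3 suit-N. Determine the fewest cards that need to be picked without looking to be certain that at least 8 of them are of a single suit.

37

Pigeonhole: put each drawn card into a box by suit. The largest draw with every box below 8 takes min(count, 7) from each suit; suits with fewer than 7 contribute all they have.
Σ min(cᵢ, 7) = 3 + 7 + 7 + 4 + 4 + 7 + 1 + 3 = 36.
Draw number 36 + 1 = 37 must push one box to 8.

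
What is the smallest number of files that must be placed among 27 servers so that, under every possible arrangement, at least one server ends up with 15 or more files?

379

With 378 files one could put exactly 14 in each of the 27 servers, and no server would reach 15.
One more file must land in a server that already has 14, giving it 15.
So 27 × 14 + 1 = 379 files are required.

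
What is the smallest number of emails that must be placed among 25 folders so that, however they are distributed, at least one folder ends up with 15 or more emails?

With 350 emails one could put exactly 14 in each of the 25 folders, and no folder would reach 15.
By pigeonhole, one more email must land in a folder that already has 14, giving it 15.
So 25 × 14 + 1 = 351 emails are required.

351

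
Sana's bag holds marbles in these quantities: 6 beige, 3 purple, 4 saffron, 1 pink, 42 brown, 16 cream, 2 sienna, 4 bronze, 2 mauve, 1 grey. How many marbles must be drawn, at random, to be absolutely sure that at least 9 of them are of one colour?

40

An adversary could hand out at most 8 marbles per colour (8 colours run out sooner): 6 + 3 + 4 + 1 + 8 + 8 + 2 + 4 + 2 + 1 = 39 marbles and still no colour has 9.
By pigeonhole, one more marble lands in a colour already at 8, so 40 draws are enough and 39 are not.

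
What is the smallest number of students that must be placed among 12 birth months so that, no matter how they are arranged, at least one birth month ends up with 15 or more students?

169

With 168 students one could put exactly 14 in each of the 12 birth months, and no birth month would reach 15.
One more student must land in a birth month that already has 14, giving it 15.
So 12 × 14 + 1 = 169 students are required.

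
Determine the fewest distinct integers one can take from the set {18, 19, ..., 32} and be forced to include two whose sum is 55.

11

A set avoiding the sum 55 can contain at most one of each pair {x, 55−x}, plus the 5 elements whose complement lies outside the range.
The integers 18, …, 27 (10 of them) are such a set: any two sum to at least 18+19 = 37 and at most 26+27 = 53 < 55.
Any 11th integer completes one of the 5 pairs, so 11 choices force a sum of 55.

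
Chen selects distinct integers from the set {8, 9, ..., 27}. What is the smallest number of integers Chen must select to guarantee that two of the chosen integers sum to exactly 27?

15

A set avoiding the sum 27 can contain at most one of each pair {x, 27−x}, plus the 8 elements whose complement lies outside the range.
The integers 14, …, 27 (14 of them) are such a set: any two sum to at least 14+15 = 29 > 27.
Any 15th integer completes one of the 6 pairs, so 15 choices force a sum of 27.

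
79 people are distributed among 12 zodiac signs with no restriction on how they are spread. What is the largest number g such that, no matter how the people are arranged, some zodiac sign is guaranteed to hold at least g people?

7

The 12 zodiac signs are the holes and the 79 people are the pigeons.
If every zodiac sign held at most 6 people, the total would be at most 12 × 6 = 72, which is less than 79.
So some zodiac sign holds at least ⌈79/12⌉ = 7 people.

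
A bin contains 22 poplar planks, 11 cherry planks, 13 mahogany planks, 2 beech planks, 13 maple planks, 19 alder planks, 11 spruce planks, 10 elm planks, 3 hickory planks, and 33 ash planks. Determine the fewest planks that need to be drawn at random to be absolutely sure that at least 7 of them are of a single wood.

The 10 woods are the holes; the planks drawn are the pigeons.
To avoid 7 of any one wood, the worst case takes at most 6 of each wood, or every plank of a wood that has fewer than 6.
That gives 6 + 6 + 6 + 2 + 6 + 6 + 6 + 6 + 3 + 6 = 53 planks with no wood reaching 7.
The next plank forces some wood to 7, so 53 + 1 = 54.

54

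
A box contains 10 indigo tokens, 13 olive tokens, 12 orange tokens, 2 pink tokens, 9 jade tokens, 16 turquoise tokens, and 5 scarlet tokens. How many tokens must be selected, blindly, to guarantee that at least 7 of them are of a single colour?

An adversary could hand out at most 6 tokens per colour (pink, scarlet run out sooner): 6 + 6 + 6 + 2 + 6 + 6 + 5 = 37 tokens and still no colour has 7.
By pigeonhole, one more token lands in a colour already at 6, so 38 draws are enough and 37 are not.

38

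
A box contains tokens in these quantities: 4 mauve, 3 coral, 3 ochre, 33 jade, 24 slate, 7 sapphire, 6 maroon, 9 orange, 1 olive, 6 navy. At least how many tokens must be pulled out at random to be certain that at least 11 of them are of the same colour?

60

By the pigeonhole principle, the 10 colours are the holes; the tokens drawn are the pigeons.
To avoid 11 of any one colour, the worst case takes at most 10 of each colour, or every token of a colour that has fewer than 10.
That gives 4 + 3 + 3 + 10 + 10 + 7 + 6 + 9 + 1 + 6 = 59 tokens with no colour reaching 11.
The next token forces some colour to 11, so 59 + 1 = 60.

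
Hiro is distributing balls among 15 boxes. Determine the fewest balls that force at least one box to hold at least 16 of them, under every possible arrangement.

With 225 balls one could put exactly 15 in each of the 15 boxes, and no box would reach 16.
One more ball must land in a box that already has 15, giving it 16.
So 15 × 15 + 1 = 226 balls are required.

226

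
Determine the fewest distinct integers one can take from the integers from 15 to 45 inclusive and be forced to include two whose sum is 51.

Two chosen integers sum to 51 exactly when both halves of some pair {x, 51−x} with 15 ≤ x ≤ 51−x ≤ 36 are chosen — 11 such pairs.
The remaining 9 elements (those with no distinct partner in range) can never complete a 51-sum, so the worst case takes all of them and one from each pair: 9 + 11 = 20.
By the pigeonhole principle, the 21st integer has to be the second member of some pair, so 20 + 1 = 21.

21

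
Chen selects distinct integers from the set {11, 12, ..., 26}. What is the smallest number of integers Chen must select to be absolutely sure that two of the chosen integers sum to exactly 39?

Group the elements by complementary pair {x, 39−x}: {13,26}, {14,25}, {15,24}, …, giving 7 two-element pairs and 2 integers whose partner 39−x falls outside [11,26].
Treating each of those 9 groups as a pigeonhole, one can pick one integer per group — 9 integers — with no two summing to 39.
The 10th integer lands in an occupied pair, forcing a sum of 39.

10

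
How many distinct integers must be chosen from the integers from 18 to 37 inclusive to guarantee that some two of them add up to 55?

A set avoiding the sum 55 can contain at most one of each pair {x, 55−x}.
The integers 28, …, 37 (10 of them) are such a set: any two sum to at least 28+29 = 57 > 55.
Any 11th integer completes one of the 10 pairs, so 11 choices force a sum of 55.

11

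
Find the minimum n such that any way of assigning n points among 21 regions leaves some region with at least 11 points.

With 210 points one could put exactly 10 in each of the 21 regions, and no region would reach 11.
One more point must land in a region that already has 10, giving it 11.
So 21 × 10 + 1 = 211 points are required.

211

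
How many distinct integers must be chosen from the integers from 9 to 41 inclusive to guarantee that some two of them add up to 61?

23

A set avoiding the sum 61 can contain at most one of each pair {x, 61−x}, plus the 11 elements whose complement lies outside the range.
The integers 9, …, 30 (22 of them) are such a set: any two sum to at least 9+10 = 19 and at most 29+30 = 59 < 61.
Any 23rd integer completes one of the 11 pairs, so 23 choices force a sum of 61.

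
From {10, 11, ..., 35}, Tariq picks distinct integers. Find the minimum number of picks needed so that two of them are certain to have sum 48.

16

A set avoiding the sum 48 can contain at most one of each pair {x, 48−x}, plus the 4 elements whose complement lies outside the range or equal to its own complement.
The integers 10, …, 24 (15 of them) are such a set: any two sum to at least 10+11 = 21 and at most 23+24 = 47 < 48.
Pigeonhole: any 16th integer completes one of the 11 pairs, so 16 choices force a sum of 48.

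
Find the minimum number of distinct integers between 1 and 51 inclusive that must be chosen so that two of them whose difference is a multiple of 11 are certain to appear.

Integers whose pairwise differences are multiples of 11 are exactly those sharing a remainder mod 11. The 11 residue classes mod 11 are the pigeonholes.
With 11 integers one could put 1 in each residue class and have no class reach 2.
The 12th integer pushes some class to 2, so 11·1 + 1 = 12.

12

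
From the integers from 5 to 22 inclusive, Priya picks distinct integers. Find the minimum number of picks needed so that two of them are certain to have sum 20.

A set avoiding the sum 20 can contain at most one of each pair {x, 20−x}, plus the 8 elements whose complement lies outside the range or equal to its own complement.
The integers 10, …, 22 (13 of them) are such a set: any two sum to at least 10+11 = 21 > 20.
By pigeonhole, any 14th integer completes one of the 5 pairs, so 14 choices force a sum of 20.

14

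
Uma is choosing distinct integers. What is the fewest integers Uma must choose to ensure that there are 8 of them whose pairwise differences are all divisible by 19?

134

Integers whose pairwise differences are multiples of 19 are exactly those sharing a remainder mod 19. The 19 residue classes mod 19 are the pigeonholes.
With 133 integers one could put 7 in each residue class and have no class reach 8.
The 134th integer pushes some class to 8, so 19·7 + 1 = 134.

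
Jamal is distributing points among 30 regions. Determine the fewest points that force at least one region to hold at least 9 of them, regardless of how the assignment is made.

With 240 points one could put exactly 8 in each of the 30 regions, and no region would reach 9.
One more point must land in a region that already has 8, giving it 9.
So 30 × 8 + 1 = 241 points are required.

241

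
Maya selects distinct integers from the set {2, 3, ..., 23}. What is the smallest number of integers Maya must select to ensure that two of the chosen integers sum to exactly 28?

14

Group the elements by complementary pair {x, 28−x}: {5,23}, {6,22}, {7,21}, …, giving 9 two-element pairs, the single value 14 (it cannot pair with itself since the integers are distinct), and 3 integers whose partner 28−x falls outside [2,23].
Pigeonhole: treating each of those 13 groups as a pigeonhole, one can pick one integer per group — 13 integers — with no two summing to 28.
The 14th integer lands in an occupied pair, forcing a sum of 28.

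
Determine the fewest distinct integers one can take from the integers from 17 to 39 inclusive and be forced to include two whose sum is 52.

15

Two chosen integers sum to 52 exactly when both halves of some pair {x, 52−x} with 17 ≤ x ≤ 52−x ≤ 35 are chosen — 9 such pairs.
The remaining 5 elements (those with no distinct partner in range) can never complete a 52-sum, so the worst case takes all of them and one from each pair: 5 + 9 = 14.
By the pigeonhole principle, the 15th integer has to be the second member of some pair, so 14 + 1 = 15.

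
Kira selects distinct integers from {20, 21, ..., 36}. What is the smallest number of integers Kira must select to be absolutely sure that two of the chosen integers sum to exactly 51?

12

Two chosen integers sum to 51 exactly when both halves of some pair {x, 51−x} with 20 ≤ x ≤ 51−x ≤ 31 are chosen — 6 such pairs.
The remaining 5 elements (those with no distinct partner in range) can never complete a 51-sum, so the worst case takes all of them and one from each pair: 5 + 6 = 11.
By pigeonhole, the 12th integer has to be the second member of some pair, so 11 + 1 = 12.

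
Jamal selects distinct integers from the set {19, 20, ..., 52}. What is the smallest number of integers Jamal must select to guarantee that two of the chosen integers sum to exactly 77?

21

Group the elements by complementary pair {x, 77−x}: {25,52}, {26,51}, {27,50}, …, giving 14 two-element pairs and 6 integers whose partner 77−x falls outside [19,52].
Treating each of those 20 groups as a pigeonhole, one can pick one integer per group — 20 integers — with no two summing to 77.
The 21st integer lands in an occupied pair, forcing a sum of 77.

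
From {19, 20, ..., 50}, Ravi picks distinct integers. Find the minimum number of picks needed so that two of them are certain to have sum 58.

23

A set avoiding the sum 58 can contain at most one of each pair {x, 58−x}, plus the 12 elements whose complement lies outside the range or equal to its own complement.
The integers 29, …, 50 (22 of them) are such a set: any two sum to at least 29+30 = 59 > 58.
Any 23rd integer completes one of the 10 pairs, so 23 choices force a sum of 58.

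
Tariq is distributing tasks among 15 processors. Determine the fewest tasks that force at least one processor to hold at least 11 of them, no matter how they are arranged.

With 150 tasks one could put exactly 10 in each of the 15 processors, and no processor would reach 11.
Pigeonhole: one more task must land in a processor that already has 10, giving it 11.
So 15 × 10 + 1 = 151 tasks are required.

151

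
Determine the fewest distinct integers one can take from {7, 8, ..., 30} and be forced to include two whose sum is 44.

A set avoiding the sum 44 can contain at most one of each pair {x, 44−x}, plus the 8 elements whose complement lies outside the range or equal to its own complement.
The integers 7, …, 22 (16 of them) are such a set: any two sum to at least 7+8 = 15 and at most 21+22 = 43 < 44.
Any 17th integer completes one of the 8 pairs, so 17 choices force a sum of 44.

17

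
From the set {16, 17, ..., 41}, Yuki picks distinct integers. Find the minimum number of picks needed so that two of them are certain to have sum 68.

Two chosen integers sum to 68 exactly when both halves of some pair {x, 68−x} with 27 ≤ x ≤ 68−x ≤ 41 are chosen — 7 such pairs.
The remaining 12 elements (those with no distinct partner in range) can never complete a 68-sum, so the worst case takes all of them and one from each pair: 12 + 7 = 19.
The 20th integer has to be the second member of some pair, so 19 + 1 = 20.

20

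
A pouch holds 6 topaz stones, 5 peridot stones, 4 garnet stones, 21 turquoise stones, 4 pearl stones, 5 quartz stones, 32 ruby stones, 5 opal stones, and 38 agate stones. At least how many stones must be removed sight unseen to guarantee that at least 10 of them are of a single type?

57

Pigeonhole: put each drawn stone into a box by type. The largest draw with every box below 10 takes min(count, 9) from each type; types with fewer than 9 contribute all they have.
Σ min(cᵢ, 9) = 6 + 5 + 4 + 9 + 4 + 5 + 9 + 5 + 9 = 56.
Draw number 56 + 1 = 57 must push one box to 10.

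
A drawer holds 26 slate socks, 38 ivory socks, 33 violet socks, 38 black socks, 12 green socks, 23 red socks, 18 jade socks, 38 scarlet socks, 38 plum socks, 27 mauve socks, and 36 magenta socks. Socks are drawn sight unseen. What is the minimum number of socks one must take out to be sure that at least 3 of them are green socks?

318

In the worst case for collecting green socks, every non-green sock comes out first.
There are 26 + 38 + 33 + 38 + 23 + 18 + 38 + 38 + 27 + 36 = 315 non-green socks altogether.
After those, each further sock must be green, so 315 + 3 = 318 draws guarantee 3 green socks.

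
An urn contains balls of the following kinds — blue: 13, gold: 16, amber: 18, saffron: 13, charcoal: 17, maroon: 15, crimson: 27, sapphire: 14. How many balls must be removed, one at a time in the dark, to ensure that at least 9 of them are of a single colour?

Put each drawn ball into a box by colour. The largest draw with every box below 9 takes min(count, 8) from each colour.
Σ min(cᵢ, 8) = 8 + 8 + 8 + 8 + 8 + 8 + 8 + 8 = 64.
Draw number 64 + 1 = 65 must push one box to 9.

65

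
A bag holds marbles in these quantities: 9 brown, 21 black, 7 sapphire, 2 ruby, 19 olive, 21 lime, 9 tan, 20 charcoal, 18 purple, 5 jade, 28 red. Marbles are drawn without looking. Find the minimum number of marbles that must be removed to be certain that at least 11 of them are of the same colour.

Pigeonhole: put each drawn marble into a box by colour. The largest draw with every box below 11 takes min(count, 10) from each colour; colours with fewer than 10 contribute all they have.
Σ min(cᵢ, 10) = 9 + 10 + 7 + 2 + 10 + 10 + 9 + 10 + 10 + 5 + 10 = 92.
Draw number 92 + 1 = 93 must push one box to 11.

93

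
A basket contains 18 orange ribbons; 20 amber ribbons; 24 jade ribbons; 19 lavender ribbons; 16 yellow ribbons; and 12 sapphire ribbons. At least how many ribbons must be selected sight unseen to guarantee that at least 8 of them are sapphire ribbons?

In the worst case for collecting sapphire ribbons, every non-sapphire ribbon comes out first.
There are 18 + 20 + 24 + 19 + 16 = 97 non-sapphire ribbons altogether.
After those, each further ribbon must be sapphire, so 97 + 8 = 105 draws guarantee 8 sapphire ribbons.

105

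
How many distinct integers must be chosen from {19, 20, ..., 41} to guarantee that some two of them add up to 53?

Two chosen integers sum to 53 exactly when both halves of some pair {x, 53−x} with 19 ≤ x ≤ 53−x ≤ 34 are chosen — 8 such pairs.
The remaining 7 elements (those with no distinct partner in range) can never complete a 53-sum, so the worst case takes all of them and one from each pair: 7 + 8 = 15.
Pigeonhole: the 16th integer has to be the second member of some pair, so 15 + 1 = 16.

16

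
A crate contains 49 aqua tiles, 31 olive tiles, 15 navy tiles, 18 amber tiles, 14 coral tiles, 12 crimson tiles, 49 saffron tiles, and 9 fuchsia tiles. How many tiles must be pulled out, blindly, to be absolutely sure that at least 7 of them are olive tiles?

173

In the worst case for collecting olive tiles, every non-olive tile comes out first.
There are 49 + 15 + 18 + 14 + 12 + 49 + 9 = 166 non-olive tiles altogether.
After those, each further tile must be olive, so 166 + 7 = 173 draws guarantee 7 olive tiles.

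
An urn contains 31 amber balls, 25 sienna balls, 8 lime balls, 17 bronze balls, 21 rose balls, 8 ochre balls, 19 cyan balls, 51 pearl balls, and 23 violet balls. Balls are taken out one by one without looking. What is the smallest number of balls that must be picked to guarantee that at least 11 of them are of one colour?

87

By the pigeonhole principle, put each drawn ball into a box by colour. The largest draw with every box below 11 takes min(count, 10) from each colour; colours with fewer than 10 contribute all they have.
Σ min(cᵢ, 10) = 10 + 10 + 8 + 10 + 10 + 8 + 10 + 10 + 10 = 86.
Draw number 86 + 1 = 87 must push one box to 11.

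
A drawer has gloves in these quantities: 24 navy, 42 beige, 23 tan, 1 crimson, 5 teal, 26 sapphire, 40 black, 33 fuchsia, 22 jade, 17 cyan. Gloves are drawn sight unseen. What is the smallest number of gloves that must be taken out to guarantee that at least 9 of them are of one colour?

An adversary could hand out at most 8 gloves per colour (crimson, teal run out sooner): 8 + 8 + 8 + 1 + 5 + 8 + 8 + 8 + 8 + 8 = 70 gloves and still no colour has 9.
By the pigeonhole principle, one more glove lands in a colour already at 8, so 71 draws are enough and 70 are not.

71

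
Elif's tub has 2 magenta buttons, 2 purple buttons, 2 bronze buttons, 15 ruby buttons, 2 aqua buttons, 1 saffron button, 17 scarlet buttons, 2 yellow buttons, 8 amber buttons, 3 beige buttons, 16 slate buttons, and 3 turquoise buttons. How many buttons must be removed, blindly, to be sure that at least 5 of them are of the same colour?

34

Put each drawn button into a box by colour. The largest draw with every box below 5 takes min(count, 4) from each colour; colours with fewer than 4 contribute all they have.
Σ min(cᵢ, 4) = 2 + 2 + 2 + 4 + 2 + 1 + 4 + 2 + 4 + 3 + 4 + 3 = 33.
Draw number 33 + 1 = 34 must push one box to 5.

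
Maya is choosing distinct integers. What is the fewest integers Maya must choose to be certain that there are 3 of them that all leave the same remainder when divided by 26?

53

By pigeonhole, the 26 residue classes mod 26 are the pigeonholes.
With 52 integers one could put 2 in each residue class and have no class reach 3.
The 53rd integer pushes some class to 3, so 26·2 + 1 = 53.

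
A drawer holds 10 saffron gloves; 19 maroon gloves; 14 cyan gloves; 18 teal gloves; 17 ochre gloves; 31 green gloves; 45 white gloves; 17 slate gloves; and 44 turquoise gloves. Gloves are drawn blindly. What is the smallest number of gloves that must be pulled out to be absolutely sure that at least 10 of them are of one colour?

82

The 9 colours are the holes; the gloves drawn are the pigeons.
To avoid 10 of any one colour, the worst case takes at most 9 of each colour.
That gives 9 + 9 + 9 + 9 + 9 + 9 + 9 + 9 + 9 = 81 gloves with no colour reaching 10.
The next glove forces some colour to 10, so 81 + 1 = 82.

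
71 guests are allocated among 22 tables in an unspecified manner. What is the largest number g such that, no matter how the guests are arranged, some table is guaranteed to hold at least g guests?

4

The 22 tables are the holes and the 71 guests are the pigeons.
If every table held at most 3 guests, the total would be at most 22 × 3 = 66, which is less than 71.
So some table holds at least ⌈71/22⌉ = 4 guests.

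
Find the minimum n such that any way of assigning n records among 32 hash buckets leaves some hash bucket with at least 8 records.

225

With 224 records one could put exactly 7 in each of the 32 hash buckets, and no hash bucket would reach 8.
By the pigeonhole principle, one more record must land in a hash bucket that already has 7, giving it 8.
So 32 × 7 + 1 = 225 records are required.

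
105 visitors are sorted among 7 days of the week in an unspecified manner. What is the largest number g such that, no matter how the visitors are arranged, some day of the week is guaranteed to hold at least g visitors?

The 7 days of the week are the holes and the 105 visitors are the pigeons.
If every day of the week held at most 14 visitors, the total would be at most 7 × 14 = 98, which is less than 105.
So some day of the week holds at least ⌈105/7⌉ = 15 visitors.

15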